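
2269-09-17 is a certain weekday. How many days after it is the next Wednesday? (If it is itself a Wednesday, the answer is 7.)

Sep 17, 2269 is a Friday.
From Friday to the next Wednesday is 5 days.

5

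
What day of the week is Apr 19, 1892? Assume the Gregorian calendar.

Tuesday

Doomsday rule: the anchor day for the 1800s is Friday. For year 92: 92÷12 = 7 r 8, and 8÷4 = 2, so 7+8+2 = 17.
Friday + 17 ≡ Monday — that's 1892's doomsday.
In April the doomsday date is Apr 4.
Apr 19 is 15 days after Apr 4; 15 mod 7 = 1, so Monday + 1 = Tuesday.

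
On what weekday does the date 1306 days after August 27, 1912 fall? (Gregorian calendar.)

Saturday

First find the weekday of Aug 27, 1912. Doomsday rule: the anchor day for the 1900s is Wednesday. For year 12: 12÷12 = 1 r 0, and 0÷4 = 0, so 1+0+0 = 1.
Wednesday + 1 ≡ Thursday — that's 1912's doomsday.
In August the doomsday date is Aug 8.
Aug 27 is 19 days after Aug 8; 19 mod 7 = 5, so Thursday + 5 = Tuesday.
1306 mod 7 = 4, so 1306 days after a Tuesday is Tuesday + 4 = Saturday.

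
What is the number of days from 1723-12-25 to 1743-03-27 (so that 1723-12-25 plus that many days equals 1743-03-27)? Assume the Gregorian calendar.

7032

Dec 25, 1723 → Dec 25, 1724: 366 days (Feb 29, 1724 is in that span).
Dec 25, 1724 → Dec 25, 1725: 365 days.
Dec 25, 1725 → Dec 25, 1726: 365 days.
Dec 25, 1726 → Dec 25, 1727: 365 days.
Dec 25, 1727 → Dec 25, 1728: 366 days (Feb 29, 1728 is in that span).
Dec 25, 1728 → Dec 25, 1729: 365 days.
Dec 25, 1729 → Dec 25, 1730: 365 days.
Dec 25, 1730 → Dec 25, 1731: 365 days.
Dec 25, 1731 → Dec 25, 1732: 366 days (Feb 29, 1732 is in that span).
Dec 25, 1732 → Dec 25, 1733: 365 days.
Dec 25, 1733 → Dec 25, 1734: 365 days.
Dec 25, 1734 → Dec 25, 1735: 365 days.
Dec 25, 1735 → Dec 25, 1736: 366 days (Feb 29, 1736 is in that span).
Dec 25, 1736 → Dec 25, 1737: 365 days.
Dec 25, 1737 → Dec 25, 1738: 365 days.
Dec 25, 1738 → Dec 25, 1739: 365 days.
Dec 25, 1739 → Dec 25, 1740: 366 days (Feb 29, 1740 is in that span).
Dec 25, 1740 → Dec 25, 1741: 365 days.
Dec 25, 1741 → Dec 25, 1742: 365 days.
Dec 25, 1742 → Jan 25, 1743: 31 days (December has 31).
Jan 25, 1743 → Feb 25, 1743: 31 days (January has 31).
Feb 25, 1743 → Mar 25, 1743: 28 days (February has 28).
Mar 25, 1743 → Mar 27, 1743: 2 days.
Total: 7032 days.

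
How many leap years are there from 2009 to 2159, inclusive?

Multiples of 4 in [2009,2159]: 37.
Of those, multiples of 100: 1 (not leap unless ÷400).
Multiples of 400: 0.
Leap years = 37 − 1 + 0 = 36.

36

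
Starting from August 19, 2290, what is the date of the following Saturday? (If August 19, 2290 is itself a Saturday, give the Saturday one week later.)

Aug 19, 2290 is a Tuesday.
From Tuesday to the next Saturday is 4 days.
Aug 19, 2290 + 4 = Aug 23, 2290.

August 23, 2290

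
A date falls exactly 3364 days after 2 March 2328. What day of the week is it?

Tuesday

Mar 2, 2328 is a Friday.
3364 mod 7 = 4, so 3364 days after a Friday is Friday + 4 = Tuesday.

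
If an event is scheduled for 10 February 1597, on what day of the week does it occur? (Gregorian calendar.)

Monday

Doomsday rule: the anchor day for the 1500s is Wednesday. For year 97: 97÷12 = 8 r 1, and 1÷4 = 0, so 8+1+0 = 9.
Wednesday + 9 ≡ Friday — that's 1597's doomsday.
In February the doomsday date is Feb 28 (1597 is not a leap year).
Feb 10 is 18 days before Feb 28; 18 mod 7 = 4, so Friday − 4 = Monday.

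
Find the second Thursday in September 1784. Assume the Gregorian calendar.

September 1, 1784 is a Wednesday.
The first Thursday is therefore September 2 (1 days later).
The second Thursday is 2 + 1×7 = September 9.

September 9, 1784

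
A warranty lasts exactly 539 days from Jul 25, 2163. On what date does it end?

+366 (one year; includes Feb 29, 2164) → Jul 25, 2164 (173 left).
Jul has 31 days: +7 → Aug 1, 2164 (166 left).
Aug has 31 days: +31 → Sep 1, 2164 (135 left).
Sep has 30 days: +30 → Oct 1, 2164 (105 left).
Oct has 31 days: +31 → Nov 1, 2164 (74 left).
Nov has 30 days: +30 → Dec 1, 2164 (44 left).
Dec has 31 days: +31 → Jan 1, 2165 (13 left).
+13 → Jan 14, 2165.

January 14, 2165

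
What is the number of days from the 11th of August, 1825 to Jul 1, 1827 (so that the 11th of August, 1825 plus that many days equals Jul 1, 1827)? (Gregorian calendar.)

Aug 11, 1825 → Aug 11, 1826: 365 days.
Aug 11, 1826 → Sep 11, 1826: 31 days (August has 31).
Sep 11, 1826 → Oct 11, 1826: 30 days (September has 30).
Oct 11, 1826 → Nov 11, 1826: 31 days (October has 31).
Nov 11, 1826 → Dec 11, 1826: 30 days (November has 30).
Dec 11, 1826 → Jan 11, 1827: 31 days (December has 31).
Jan 11, 1827 → Feb 11, 1827: 31 days (January has 31).
Feb 11, 1827 → Mar 11, 1827: 28 days (February has 28).
Mar 11, 1827 → Apr 11, 1827: 31 days (March has 31).
Apr 11, 1827 → May 11, 1827: 30 days (April has 30).
May 11, 1827 → Jun 11, 1827: 31 days (May has 31).
Jun 11, 1827 → Jul 1, 1827: 20 days.
Total: 689 days.

689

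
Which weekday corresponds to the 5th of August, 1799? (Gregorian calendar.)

Monday

Doomsday rule: the anchor day for the 1700s is Sunday. For year 99: 99÷12 = 8 r 3, and 3÷4 = 0, so 8+3+0 = 11.
Sunday + 11 ≡ Thursday — that's 1799's doomsday.
In August the doomsday date is Aug 8.
Aug 5 is 3 days before Aug 8; 3 mod 7 = 3, so Thursday − 3 = Monday.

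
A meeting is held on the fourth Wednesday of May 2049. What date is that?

May 26, 2049

May 1, 2049 is a Saturday.
The first Wednesday is therefore May 5 (4 days later).
The fourth Wednesday is 5 + 3×7 = May 26.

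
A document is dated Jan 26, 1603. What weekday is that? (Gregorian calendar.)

Doomsday rule: the anchor day for the 1600s is Tuesday. For year 03: 3÷12 = 0 r 3, and 3÷4 = 0, so 0+3+0 = 3.
Tuesday + 3 ≡ Friday — that's 1603's doomsday.
In January the doomsday date is Jan 3 (1603 is not a leap year).
Jan 26 is 23 days after Jan 3; 23 mod 7 = 2, so Friday + 2 = Sunday.

Sunday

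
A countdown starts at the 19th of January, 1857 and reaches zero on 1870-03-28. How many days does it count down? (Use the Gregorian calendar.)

4816

Jan 19, 1857 → Jan 19, 1858: 365 days.
Jan 19, 1858 → Jan 19, 1859: 365 days.
Jan 19, 1859 → Jan 19, 1860: 365 days.
Jan 19, 1860 → Jan 19, 1861: 366 days (Feb 29, 1860 is in that span).
Jan 19, 1861 → Jan 19, 1862: 365 days.
Jan 19, 1862 → Jan 19, 1863: 365 days.
Jan 19, 1863 → Jan 19, 1864: 365 days.
Jan 19, 1864 → Jan 19, 1865: 366 days (Feb 29, 1864 is in that span).
Jan 19, 1865 → Jan 19, 1866: 365 days.
Jan 19, 1866 → Jan 19, 1867: 365 days.
Jan 19, 1867 → Jan 19, 1868: 365 days.
Jan 19, 1868 → Jan 19, 1869: 366 days (Feb 29, 1868 is in that span).
Jan 19, 1869 → Jan 19, 1870: 365 days.
Jan 19, 1870 → Feb 19, 1870: 31 days (January has 31).
Feb 19, 1870 → Mar 19, 1870: 28 days (February has 28).
Mar 19, 1870 → Mar 28, 1870: 9 days.
Total: 4816 days.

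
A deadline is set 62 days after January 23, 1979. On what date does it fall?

Jan has 31 days: +9 → Feb 1, 1979 (53 left).
Feb has 28 days: +28 → Mar 1, 1979 (25 left).
+25 → Mar 26, 1979.

March 26, 1979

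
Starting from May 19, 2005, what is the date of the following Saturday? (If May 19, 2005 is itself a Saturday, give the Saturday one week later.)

May 19, 2005 is a Thursday.
From Thursday to the next Saturday is 2 days.
May 19, 2005 + 2 = May 21, 2005.

May 21, 2005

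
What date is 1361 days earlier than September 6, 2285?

−365 (one year) → Sep 6, 2284 (996 left).
−366 (one year; includes Feb 29, 2284) → Sep 6, 2283 (630 left).
−365 (one year) → Sep 6, 2282 (265 left).
−6 → Aug 31, 2282 (end of Aug, 31 days; 259 left).
−31 → Jul 31, 2282 (end of Jul, 31 days; 228 left).
−31 → Jun 30, 2282 (end of Jun, 30 days; 197 left).
−30 → May 31, 2282 (end of May, 31 days; 167 left).
−31 → Apr 30, 2282 (end of Apr, 30 days; 136 left).
−30 → Mar 31, 2282 (end of Mar, 31 days; 106 left).
−31 → Feb 28, 2282 (end of Feb, 28 days; 75 left).
−28 → Jan 31, 2282 (end of Jan, 31 days; 47 left).
−31 → Dec 31, 2281 (end of Dec, 31 days; 16 left).
−16 → Dec 15, 2281.

December 15, 2281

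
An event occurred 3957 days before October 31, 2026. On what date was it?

December 31, 2015

−365 (one year) → Oct 31, 2025 (3592 left).
−365 (one year) → Oct 31, 2024 (3227 left).
−366 (one year; includes Feb 29, 2024) → Oct 31, 2023 (2861 left).
−365 (one year) → Oct 31, 2022 (2496 left).
−365 (one year) → Oct 31, 2021 (2131 left).
−365 (one year) → Oct 31, 2020 (1766 left).
−366 (one year; includes Feb 29, 2020) → Oct 31, 2019 (1400 left).
−365 (one year) → Oct 31, 2018 (1035 left).
−365 (one year) → Oct 31, 2017 (670 left).
−365 (one year) → Oct 31, 2016 (305 left).
−31 → Sep 30, 2016 (end of Sep, 30 days; 274 left).
−30 → Aug 31, 2016 (end of Aug, 31 days; 244 left).
−31 → Jul 31, 2016 (end of Jul, 31 days; 213 left).
−31 → Jun 30, 2016 (end of Jun, 30 days; 182 left).
−30 → May 31, 2016 (end of May, 31 days; 152 left).
−31 → Apr 30, 2016 (end of Apr, 30 days; 121 left).
−30 → Mar 31, 2016 (end of Mar, 31 days; 91 left).
−31 → Feb 29, 2016 (end of Feb, 29 days; 60 left).
−29 → Jan 31, 2016 (end of Jan, 31 days; 31 left).
−31 → Dec 31, 2015 (end of Dec, 31 days; 0 left).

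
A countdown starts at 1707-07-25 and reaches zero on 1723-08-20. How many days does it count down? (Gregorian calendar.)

Jul 25, 1707 → Jul 25, 1708: 366 days (Feb 29, 1708 is in that span).
Jul 25, 1708 → Jul 25, 1709: 365 days.
Jul 25, 1709 → Jul 25, 1710: 365 days.
Jul 25, 1710 → Jul 25, 1711: 365 days.
Jul 25, 1711 → Jul 25, 1712: 366 days (Feb 29, 1712 is in that span).
Jul 25, 1712 → Jul 25, 1713: 365 days.
Jul 25, 1713 → Jul 25, 1714: 365 days.
Jul 25, 1714 → Jul 25, 1715: 365 days.
Jul 25, 1715 → Jul 25, 1716: 366 days (Feb 29, 1716 is in that span).
Jul 25, 1716 → Jul 25, 1717: 365 days.
Jul 25, 1717 → Jul 25, 1718: 365 days.
Jul 25, 1718 → Jul 25, 1719: 365 days.
Jul 25, 1719 → Jul 25, 1720: 366 days (Feb 29, 1720 is in that span).
Jul 25, 1720 → Jul 25, 1721: 365 days.
Jul 25, 1721 → Jul 25, 1722: 365 days.
Jul 25, 1722 → Aug 25, 1722: 31 days (July has 31).
Aug 25, 1722 → Sep 25, 1722: 31 days (August has 31).
Sep 25, 1722 → Oct 25, 1722: 30 days (September has 30).
Oct 25, 1722 → Nov 25, 1722: 31 days (October has 31).
Nov 25, 1722 → Dec 25, 1722: 30 days (November has 30).
Dec 25, 1722 → Jan 25, 1723: 31 days (December has 31).
Jan 25, 1723 → Feb 25, 1723: 31 days (January has 31).
Feb 25, 1723 → Mar 25, 1723: 28 days (February has 28).
Mar 25, 1723 → Apr 25, 1723: 31 days (March has 31).
Apr 25, 1723 → May 25, 1723: 30 days (April has 30).
May 25, 1723 → Jun 25, 1723: 31 days (May has 31).
Jun 25, 1723 → Jul 25, 1723: 30 days (June has 30).
Jul 25, 1723 → Aug 20, 1723: 26 days.
Total: 5870 days.

5870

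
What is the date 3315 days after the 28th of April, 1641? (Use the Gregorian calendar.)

May 26, 1650

+365 (one year) → Apr 28, 1642 (2950 left).
+365 (one year) → Apr 28, 1643 (2585 left).
+366 (one year; includes Feb 29, 1644) → Apr 28, 1644 (2219 left).
+365 (one year) → Apr 28, 1645 (1854 left).
+365 (one year) → Apr 28, 1646 (1489 left).
+365 (one year) → Apr 28, 1647 (1124 left).
+366 (one year; includes Feb 29, 1648) → Apr 28, 1648 (758 left).
+365 (one year) → Apr 28, 1649 (393 left).
Apr has 30 days: +3 → May 1, 1649 (390 left).
May has 31 days: +31 → Jun 1, 1649 (359 left).
Jun has 30 days: +30 → Jul 1, 1649 (329 left).
Jul has 31 days: +31 → Aug 1, 1649 (298 left).
Aug has 31 days: +31 → Sep 1, 1649 (267 left).
Sep has 30 days: +30 → Oct 1, 1649 (237 left).
Oct has 31 days: +31 → Nov 1, 1649 (206 left).
Nov has 30 days: +30 → Dec 1, 1649 (176 left).
Dec has 31 days: +31 → Jan 1, 1650 (145 left).
Jan has 31 days: +31 → Feb 1, 1650 (114 left).
Feb has 28 days: +28 → Mar 1, 1650 (86 left).
Mar has 31 days: +31 → Apr 1, 1650 (55 left).
Apr has 30 days: +30 → May 1, 1650 (25 left).
+25 → May 26, 1650.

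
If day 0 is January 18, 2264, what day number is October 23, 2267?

1374

Jan 18, 2264 → Jan 18, 2265: 366 days (Feb 29, 2264 is in that span).
Jan 18, 2265 → Jan 18, 2266: 365 days.
Jan 18, 2266 → Jan 18, 2267: 365 days.
Jan 18, 2267 → Feb 18, 2267: 31 days (January has 31).
Feb 18, 2267 → Mar 18, 2267: 28 days (February has 28).
Mar 18, 2267 → Apr 18, 2267: 31 days (March has 31).
Apr 18, 2267 → May 18, 2267: 30 days (April has 30).
May 18, 2267 → Jun 18, 2267: 31 days (May has 31).
Jun 18, 2267 → Jul 18, 2267: 30 days (June has 30).
Jul 18, 2267 → Aug 18, 2267: 31 days (July has 31).
Aug 18, 2267 → Sep 18, 2267: 31 days (August has 31).
Sep 18, 2267 → Oct 18, 2267: 30 days (September has 30).
Oct 18, 2267 → Oct 23, 2267: 5 days.
Total: 1374 days.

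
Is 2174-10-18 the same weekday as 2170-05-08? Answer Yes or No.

Yes

From May 8, 2170 to Oct 18, 2174 is 1624 days.
1624 mod 7 = 0, so they are the same weekday.
(May 8, 2170 is a Tuesday; Oct 18, 2174 is a Tuesday.)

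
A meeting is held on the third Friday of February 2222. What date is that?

February 1, 2222 is a Friday.
The first Friday is therefore February 1 (same day).
The third Friday is 1 + 2×7 = February 15.

February 15, 2222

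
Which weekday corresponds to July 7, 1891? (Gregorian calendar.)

January 1, 1891 is a Thursday.
Jan 1, 1891 → Feb 1, 1891: 31 days (January has 31).
Feb 1, 1891 → Mar 1, 1891: 28 days (February has 28).
Mar 1, 1891 → Apr 1, 1891: 31 days (March has 31).
Apr 1, 1891 → May 1, 1891: 30 days (April has 30).
May 1, 1891 → Jun 1, 1891: 31 days (May has 31).
Jun 1, 1891 → Jul 1, 1891: 30 days (June has 30).
Jul 1, 1891 → Jul 7, 1891: 6 days.
Total: 187 days.
187 mod 7 = 5, so Thursday + 5 = Tuesday.

Tuesday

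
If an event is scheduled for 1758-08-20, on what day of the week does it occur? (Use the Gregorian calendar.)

Doomsday rule: the anchor day for the 1700s is Sunday. For year 58: 58÷12 = 4 r 10, and 10÷4 = 2, so 4+10+2 = 16.
Sunday + 16 ≡ Tuesday — that's 1758's doomsday.
In August the doomsday date is Aug 8.
Aug 20 is 12 days after Aug 8; 12 mod 7 = 5, so Tuesday + 5 = Sunday.

Sunday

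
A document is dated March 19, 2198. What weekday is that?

Doomsday rule: the anchor day for the 2100s is Sunday. For year 98: 98÷12 = 8 r 2, and 2÷4 = 0, so 8+2+0 = 10.
Sunday + 10 ≡ Wednesday — that's 2198's doomsday.
In March the doomsday date is Mar 14.
Mar 19 is 5 days after Mar 14; 5 mod 7 = 5, so Wednesday + 5 = Monday.

Monday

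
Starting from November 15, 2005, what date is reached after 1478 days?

December 2, 2009

+365 (one year) → Nov 15, 2006 (1113 left).
+365 (one year) → Nov 15, 2007 (748 left).
+366 (one year; includes Feb 29, 2008) → Nov 15, 2008 (382 left).
Nov has 30 days: +16 → Dec 1, 2008 (366 left).
Dec has 31 days: +31 → Jan 1, 2009 (335 left).
Jan has 31 days: +31 → Feb 1, 2009 (304 left).
Feb has 28 days: +28 → Mar 1, 2009 (276 left).
Mar has 31 days: +31 → Apr 1, 2009 (245 left).
Apr has 30 days: +30 → May 1, 2009 (215 left).
May has 31 days: +31 → Jun 1, 2009 (184 left).
Jun has 30 days: +30 → Jul 1, 2009 (154 left).
Jul has 31 days: +31 → Aug 1, 2009 (123 left).
Aug has 31 days: +31 → Sep 1, 2009 (92 left).
Sep has 30 days: +30 → Oct 1, 2009 (62 left).
Oct has 31 days: +31 → Nov 1, 2009 (31 left).
Nov has 30 days: +30 → Dec 1, 2009 (1 left).
+1 → Dec 2, 2009.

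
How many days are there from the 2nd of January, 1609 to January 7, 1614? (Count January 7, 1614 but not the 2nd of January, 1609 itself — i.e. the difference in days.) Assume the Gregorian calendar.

Jan 2, 1609 → Jan 2, 1610: 365 days.
Jan 2, 1610 → Jan 2, 1611: 365 days.
Jan 2, 1611 → Jan 2, 1612: 365 days.
Jan 2, 1612 → Jan 2, 1613: 366 days (Feb 29, 1612 is in that span).
Jan 2, 1613 → Feb 2, 1613: 31 days (January has 31).
Feb 2, 1613 → Mar 2, 1613: 28 days (February has 28).
Mar 2, 1613 → Apr 2, 1613: 31 days (March has 31).
Apr 2, 1613 → May 2, 1613: 30 days (April has 30).
May 2, 1613 → Jun 2, 1613: 31 days (May has 31).
Jun 2, 1613 → Jul 2, 1613: 30 days (June has 30).
Jul 2, 1613 → Aug 2, 1613: 31 days (July has 31).
Aug 2, 1613 → Sep 2, 1613: 31 days (August has 31).
Sep 2, 1613 → Oct 2, 1613: 30 days (September has 30).
Oct 2, 1613 → Nov 2, 1613: 31 days (October has 31).
Nov 2, 1613 → Dec 2, 1613: 30 days (November has 30).
Dec 2, 1613 → Jan 2, 1614: 31 days (December has 31).
Jan 2, 1614 → Jan 7, 1614: 5 days.
Total: 1831 days.

1831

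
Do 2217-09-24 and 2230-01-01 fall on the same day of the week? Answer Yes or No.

From Sep 24, 2217 to Jan 1, 2230 is 4482 days.
4482 mod 7 = 2, so they are different weekdays.
(Sep 24, 2217 is a Wednesday; Jan 1, 2230 is a Friday.)

No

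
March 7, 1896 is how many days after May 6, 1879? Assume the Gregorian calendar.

May 6, 1879 → May 6, 1880: 366 days (Feb 29, 1880 is in that span).
May 6, 1880 → May 6, 1881: 365 days.
May 6, 1881 → May 6, 1882: 365 days.
May 6, 1882 → May 6, 1883: 365 days.
May 6, 1883 → May 6, 1884: 366 days (Feb 29, 1884 is in that span).
May 6, 1884 → May 6, 1885: 365 days.
May 6, 1885 → May 6, 1886: 365 days.
May 6, 1886 → May 6, 1887: 365 days.
May 6, 1887 → May 6, 1888: 366 days (Feb 29, 1888 is in that span).
May 6, 1888 → May 6, 1889: 365 days.
May 6, 1889 → May 6, 1890: 365 days.
May 6, 1890 → May 6, 1891: 365 days.
May 6, 1891 → May 6, 1892: 366 days (Feb 29, 1892 is in that span).
May 6, 1892 → May 6, 1893: 365 days.
May 6, 1893 → May 6, 1894: 365 days.
May 6, 1894 → May 6, 1895: 365 days.
May 6, 1895 → Jun 6, 1895: 31 days (May has 31).
Jun 6, 1895 → Jul 6, 1895: 30 days (June has 30).
Jul 6, 1895 → Aug 6, 1895: 31 days (July has 31).
Aug 6, 1895 → Sep 6, 1895: 31 days (August has 31).
Sep 6, 1895 → Oct 6, 1895: 30 days (September has 30).
Oct 6, 1895 → Nov 6, 1895: 31 days (October has 31).
Nov 6, 1895 → Dec 6, 1895: 30 days (November has 30).
Dec 6, 1895 → Jan 6, 1896: 31 days (December has 31).
Jan 6, 1896 → Feb 6, 1896: 31 days (January has 31).
Feb 6, 1896 → Mar 6, 1896: 29 days (February has 29).
Mar 6, 1896 → Mar 7, 1896: 1 days.
Total: 6150 days.

6150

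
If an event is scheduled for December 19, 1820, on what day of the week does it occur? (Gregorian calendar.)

Doomsday rule: the anchor day for the 1800s is Friday. For year 20: 20÷12 = 1 r 8, and 8÷4 = 2, so 1+8+2 = 11.
Friday + 11 ≡ Tuesday — that's 1820's doomsday.
In December the doomsday date is Dec 12.
Dec 19 is 7 days after Dec 12; 7 mod 7 = 0, so Tuesday + 0 = Tuesday.

Tuesday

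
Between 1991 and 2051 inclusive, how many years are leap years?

15

Multiples of 4 in [1991,2051]: 15.
Of those, multiples of 100: 1 (not leap unless ÷400).
Multiples of 400: 1.
Leap years = 15 − 1 + 1 = 15.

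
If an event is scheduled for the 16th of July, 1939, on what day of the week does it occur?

Sunday

Doomsday rule: the anchor day for the 1900s is Wednesday. For year 39: 39÷12 = 3 r 3, and 3÷4 = 0, so 3+3+0 = 6.
Wednesday + 6 ≡ Tuesday — that's 1939's doomsday.
In July the doomsday date is Jul 11.
Jul 16 is 5 days after Jul 11; 5 mod 7 = 5, so Tuesday + 5 = Sunday.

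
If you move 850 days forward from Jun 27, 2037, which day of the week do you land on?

Jun 27, 2037 is a Saturday.
850 mod 7 = 3, so 850 days after a Saturday is Saturday + 3 = Tuesday.

Tuesday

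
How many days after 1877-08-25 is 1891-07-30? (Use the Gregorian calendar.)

Aug 25, 1877 → Aug 25, 1878: 365 days.
Aug 25, 1878 → Aug 25, 1879: 365 days.
Aug 25, 1879 → Aug 25, 1880: 366 days (Feb 29, 1880 is in that span).
Aug 25, 1880 → Aug 25, 1881: 365 days.
Aug 25, 1881 → Aug 25, 1882: 365 days.
Aug 25, 1882 → Aug 25, 1883: 365 days.
Aug 25, 1883 → Aug 25, 1884: 366 days (Feb 29, 1884 is in that span).
Aug 25, 1884 → Aug 25, 1885: 365 days.
Aug 25, 1885 → Aug 25, 1886: 365 days.
Aug 25, 1886 → Aug 25, 1887: 365 days.
Aug 25, 1887 → Aug 25, 1888: 366 days (Feb 29, 1888 is in that span).
Aug 25, 1888 → Aug 25, 1889: 365 days.
Aug 25, 1889 → Aug 25, 1890: 365 days.
Aug 25, 1890 → Sep 25, 1890: 31 days (August has 31).
Sep 25, 1890 → Oct 25, 1890: 30 days (September has 30).
Oct 25, 1890 → Nov 25, 1890: 31 days (October has 31).
Nov 25, 1890 → Dec 25, 1890: 30 days (November has 30).
Dec 25, 1890 → Jan 25, 1891: 31 days (December has 31).
Jan 25, 1891 → Feb 25, 1891: 31 days (January has 31).
Feb 25, 1891 → Mar 25, 1891: 28 days (February has 28).
Mar 25, 1891 → Apr 25, 1891: 31 days (March has 31).
Apr 25, 1891 → May 25, 1891: 30 days (April has 30).
May 25, 1891 → Jun 25, 1891: 31 days (May has 31).
Jun 25, 1891 → Jul 25, 1891: 30 days (June has 30).
Jul 25, 1891 → Jul 30, 1891: 5 days.
Total: 5087 days.

5087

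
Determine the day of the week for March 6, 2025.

Thursday

Doomsday rule: the anchor day for the 2000s is Tuesday. For year 25: 25÷12 = 2 r 1, and 1÷4 = 0, so 2+1+0 = 3.
Tuesday + 3 ≡ Friday — that's 2025's doomsday.
In March the doomsday date is Mar 14.
Mar 6 is 8 days before Mar 14; 8 mod 7 = 1, so Friday − 1 = Thursday.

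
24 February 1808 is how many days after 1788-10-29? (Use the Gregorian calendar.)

7056

Oct 29, 1788 → Oct 29, 1789: 365 days.
Oct 29, 1789 → Oct 29, 1790: 365 days.
Oct 29, 1790 → Oct 29, 1791: 365 days.
Oct 29, 1791 → Oct 29, 1792: 366 days (Feb 29, 1792 is in that span).
Oct 29, 1792 → Oct 29, 1793: 365 days.
Oct 29, 1793 → Oct 29, 1794: 365 days.
Oct 29, 1794 → Oct 29, 1795: 365 days.
Oct 29, 1795 → Oct 29, 1796: 366 days (Feb 29, 1796 is in that span).
Oct 29, 1796 → Oct 29, 1797: 365 days.
Oct 29, 1797 → Oct 29, 1798: 365 days.
Oct 29, 1798 → Oct 29, 1799: 365 days.
Oct 29, 1799 → Oct 29, 1800: 365 days.
Oct 29, 1800 → Oct 29, 1801: 365 days.
Oct 29, 1801 → Oct 29, 1802: 365 days.
Oct 29, 1802 → Oct 29, 1803: 365 days.
Oct 29, 1803 → Oct 29, 1804: 366 days (Feb 29, 1804 is in that span).
Oct 29, 1804 → Oct 29, 1805: 365 days.
Oct 29, 1805 → Oct 29, 1806: 365 days.
Oct 29, 1806 → Oct 29, 1807: 365 days.
Oct 29, 1807 → Nov 29, 1807: 31 days (October has 31).
Nov 29, 1807 → Dec 29, 1807: 30 days (November has 30).
Dec 29, 1807 → Jan 29, 1808: 31 days (December has 31).
Jan 29, 1808 → Feb 24, 1808: 26 days.
Total: 7056 days.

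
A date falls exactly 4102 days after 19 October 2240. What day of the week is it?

Monday

First find the weekday of Oct 19, 2240. Doomsday rule: the anchor day for the 2200s is Friday. For year 40: 40÷12 = 3 r 4, and 4÷4 = 1, so 3+4+1 = 8.
Friday + 8 ≡ Saturday — that's 2240's doomsday.
In October the doomsday date is Oct 10.
Oct 19 is 9 days after Oct 10; 9 mod 7 = 2, so Saturday + 2 = Monday.
4102 mod 7 = 0, so 4102 days after a Monday is Monday + 0 = Monday.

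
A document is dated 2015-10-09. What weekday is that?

Friday

Doomsday rule: the anchor day for the 2000s is Tuesday. For year 15: 15÷12 = 1 r 3, and 3÷4 = 0, so 1+3+0 = 4.
Tuesday + 4 ≡ Saturday — that's 2015's doomsday.
In October the doomsday date is Oct 10.
Oct 9 is 1 day before Oct 10; 1 mod 7 = 1, so Saturday − 1 = Friday.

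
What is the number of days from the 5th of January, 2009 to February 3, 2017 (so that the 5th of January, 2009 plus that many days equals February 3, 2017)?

2951

Jan 5, 2009 → Jan 5, 2010: 365 days.
Jan 5, 2010 → Jan 5, 2011: 365 days.
Jan 5, 2011 → Jan 5, 2012: 365 days.
Jan 5, 2012 → Jan 5, 2013: 366 days (Feb 29, 2012 is in that span).
Jan 5, 2013 → Jan 5, 2014: 365 days.
Jan 5, 2014 → Jan 5, 2015: 365 days.
Jan 5, 2015 → Jan 5, 2016: 365 days.
Jan 5, 2016 → Feb 5, 2016: 31 days (January has 31).
Feb 5, 2016 → Mar 5, 2016: 29 days (February has 29).
Mar 5, 2016 → Apr 5, 2016: 31 days (March has 31).
Apr 5, 2016 → May 5, 2016: 30 days (April has 30).
May 5, 2016 → Jun 5, 2016: 31 days (May has 31).
Jun 5, 2016 → Jul 5, 2016: 30 days (June has 30).
Jul 5, 2016 → Aug 5, 2016: 31 days (July has 31).
Aug 5, 2016 → Sep 5, 2016: 31 days (August has 31).
Sep 5, 2016 → Oct 5, 2016: 30 days (September has 30).
Oct 5, 2016 → Nov 5, 2016: 31 days (October has 31).
Nov 5, 2016 → Dec 5, 2016: 30 days (November has 30).
Dec 5, 2016 → Jan 5, 2017: 31 days (December has 31).
Jan 5, 2017 → Feb 3, 2017: 29 days.
Total: 2951 days.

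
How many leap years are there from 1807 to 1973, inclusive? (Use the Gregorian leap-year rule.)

Multiples of 4 in [1807,1973]: 42.
Of those, multiples of 100: 1 (not leap unless ÷400).
Multiples of 400: 0.
Leap years = 42 − 1 + 0 = 41.

41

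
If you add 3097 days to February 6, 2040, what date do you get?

+366 (one year; includes Feb 29, 2040) → Feb 6, 2041 (2731 left).
+365 (one year) → Feb 6, 2042 (2366 left).
+365 (one year) → Feb 6, 2043 (2001 left).
+365 (one year) → Feb 6, 2044 (1636 left).
+366 (one year; includes Feb 29, 2044) → Feb 6, 2045 (1270 left).
+365 (one year) → Feb 6, 2046 (905 left).
+365 (one year) → Feb 6, 2047 (540 left).
+365 (one year) → Feb 6, 2048 (175 left).
Feb has 29 days: +24 → Mar 1, 2048 (151 left).
Mar has 31 days: +31 → Apr 1, 2048 (120 left).
Apr has 30 days: +30 → May 1, 2048 (90 left).
May has 31 days: +31 → Jun 1, 2048 (59 left).
Jun has 30 days: +30 → Jul 1, 2048 (29 left).
+29 → Jul 30, 2048.

July 30, 2048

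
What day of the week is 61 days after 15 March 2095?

First find the weekday of Mar 15, 2095. Doomsday rule: the anchor day for the 2000s is Tuesday. For year 95: 95÷12 = 7 r 11, and 11÷4 = 2, so 7+11+2 = 20.
Tuesday + 20 ≡ Monday — that's 2095's doomsday.
In March the doomsday date is Mar 14.
Mar 15 is 1 day after Mar 14; 1 mod 7 = 1, so Monday + 1 = Tuesday.
61 mod 7 = 5, so 61 days after a Tuesday is Tuesday + 5 = Sunday.

Sunday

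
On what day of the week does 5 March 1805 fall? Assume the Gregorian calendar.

Doomsday rule: the anchor day for the 1800s is Friday. For year 05: 5÷12 = 0 r 5, and 5÷4 = 1, so 0+5+1 = 6.
Friday + 6 ≡ Thursday — that's 1805's doomsday.
In March the doomsday date is Mar 14.
Mar 5 is 9 days before Mar 14; 9 mod 7 = 2, so Thursday − 2 = Tuesday.

Tuesday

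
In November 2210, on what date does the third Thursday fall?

November 15, 2210

November 1, 2210 is a Thursday.
The first Thursday is therefore November 1 (same day).
The third Thursday is 1 + 2×7 = November 15.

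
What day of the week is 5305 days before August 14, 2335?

Thursday

First find the weekday of Aug 14, 2335. Doomsday rule: the anchor day for the 2300s is Wednesday. For year 35: 35÷12 = 2 r 11, and 11÷4 = 2, so 2+11+2 = 15.
Wednesday + 15 ≡ Thursday — that's 2335's doomsday.
In August the doomsday date is Aug 8.
Aug 14 is 6 days after Aug 8; 6 mod 7 = 6, so Thursday + 6 = Wednesday.
5305 mod 7 = 6, so 5305 days before a Wednesday is Wednesday − 6 = Thursday.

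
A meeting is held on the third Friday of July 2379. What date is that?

July 1, 2379 is a Sunday.
The first Friday is therefore July 6 (5 days later).
The third Friday is 6 + 2×7 = July 20.

July 20, 2379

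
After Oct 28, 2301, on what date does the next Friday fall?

November 1, 2301

Oct 28, 2301 is a Monday.
From Monday to the next Friday is 4 days.
Oct 28, 2301 + 4 = Nov 1, 2301.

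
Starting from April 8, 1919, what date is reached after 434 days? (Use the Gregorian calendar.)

June 15, 1920

+366 (one year; includes Feb 29, 1920) → Apr 8, 1920 (68 left).
Apr has 30 days: +23 → May 1, 1920 (45 left).
May has 31 days: +31 → Jun 1, 1920 (14 left).
+14 → Jun 15, 1920.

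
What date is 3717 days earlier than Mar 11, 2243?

−365 (one year) → Mar 11, 2242 (3352 left).
−365 (one year) → Mar 11, 2241 (2987 left).
−365 (one year) → Mar 11, 2240 (2622 left).
−366 (one year; includes Feb 29, 2240) → Mar 11, 2239 (2256 left).
−365 (one year) → Mar 11, 2238 (1891 left).
−365 (one year) → Mar 11, 2237 (1526 left).
−365 (one year) → Mar 11, 2236 (1161 left).
−366 (one year; includes Feb 29, 2236) → Mar 11, 2235 (795 left).
−365 (one year) → Mar 11, 2234 (430 left).
−365 (one year) → Mar 11, 2233 (65 left).
−11 → Feb 28, 2233 (end of Feb, 28 days; 54 left).
−28 → Jan 31, 2233 (end of Jan, 31 days; 26 left).
−26 → Jan 5, 2233.

January 5, 2233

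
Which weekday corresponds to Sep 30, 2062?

Doomsday rule: the anchor day for the 2000s is Tuesday. For year 62: 62÷12 = 5 r 2, and 2÷4 = 0, so 5+2+0 = 7.
Tuesday + 7 ≡ Tuesday — that's 2062's doomsday.
In September the doomsday date is Sep 5.
Sep 30 is 25 days after Sep 5; 25 mod 7 = 4, so Tuesday + 4 = Saturday.

Saturday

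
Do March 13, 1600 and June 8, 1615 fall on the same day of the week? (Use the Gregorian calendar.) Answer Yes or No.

Yes

From Mar 13, 1600 to Jun 8, 1615 is 5565 days.
5565 mod 7 = 0, so they are the same weekday.
(Mar 13, 1600 is a Monday; Jun 8, 1615 is a Monday.)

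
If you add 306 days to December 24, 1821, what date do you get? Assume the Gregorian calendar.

Dec has 31 days: +8 → Jan 1, 1822 (298 left).
Jan has 31 days: +31 → Feb 1, 1822 (267 left).
Feb has 28 days: +28 → Mar 1, 1822 (239 left).
Mar has 31 days: +31 → Apr 1, 1822 (208 left).
Apr has 30 days: +30 → May 1, 1822 (178 left).
May has 31 days: +31 → Jun 1, 1822 (147 left).
Jun has 30 days: +30 → Jul 1, 1822 (117 left).
Jul has 31 days: +31 → Aug 1, 1822 (86 left).
Aug has 31 days: +31 → Sep 1, 1822 (55 left).
Sep has 30 days: +30 → Oct 1, 1822 (25 left).
+25 → Oct 26, 1822.

October 26, 1822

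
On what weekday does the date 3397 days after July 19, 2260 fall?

Saturday

First find the weekday of Jul 19, 2260. Doomsday rule: the anchor day for the 2200s is Friday. For year 60: 60÷12 = 5 r 0, and 0÷4 = 0, so 5+0+0 = 5.
Friday + 5 ≡ Wednesday — that's 2260's doomsday.
In July the doomsday date is Jul 11.
Jul 19 is 8 days after Jul 11; 8 mod 7 = 1, so Wednesday + 1 = Thursday.
3397 mod 7 = 2, so 3397 days after a Thursday is Thursday + 2 = Saturday.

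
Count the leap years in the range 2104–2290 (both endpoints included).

46

Multiples of 4 in [2104,2290]: 47.
Of those, multiples of 100: 1 (not leap unless ÷400).
Multiples of 400: 0.
Leap years = 47 − 1 + 0 = 46.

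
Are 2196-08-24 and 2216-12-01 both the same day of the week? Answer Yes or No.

From Aug 24, 2196 to Dec 1, 2216 is 7403 days.
7403 mod 7 = 4, so they are different weekdays.
(Aug 24, 2196 is a Wednesday; Dec 1, 2216 is a Sunday.)

No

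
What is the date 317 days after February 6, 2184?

December 19, 2184

Feb has 29 days: +24 → Mar 1, 2184 (293 left).
Mar has 31 days: +31 → Apr 1, 2184 (262 left).
Apr has 30 days: +30 → May 1, 2184 (232 left).
May has 31 days: +31 → Jun 1, 2184 (201 left).
Jun has 30 days: +30 → Jul 1, 2184 (171 left).
Jul has 31 days: +31 → Aug 1, 2184 (140 left).
Aug has 31 days: +31 → Sep 1, 2184 (109 left).
Sep has 30 days: +30 → Oct 1, 2184 (79 left).
Oct has 31 days: +31 → Nov 1, 2184 (48 left).
Nov has 30 days: +30 → Dec 1, 2184 (18 left).
+18 → Dec 19, 2184.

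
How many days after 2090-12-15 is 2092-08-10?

Dec 15, 2090 → Dec 15, 2091: 365 days.
Dec 15, 2091 → Jan 15, 2092: 31 days (December has 31).
Jan 15, 2092 → Feb 15, 2092: 31 days (January has 31).
Feb 15, 2092 → Mar 15, 2092: 29 days (February has 29).
Mar 15, 2092 → Apr 15, 2092: 31 days (March has 31).
Apr 15, 2092 → May 15, 2092: 30 days (April has 30).
May 15, 2092 → Jun 15, 2092: 31 days (May has 31).
Jun 15, 2092 → Jul 15, 2092: 30 days (June has 30).
Jul 15, 2092 → Aug 10, 2092: 26 days.
Total: 604 days.

604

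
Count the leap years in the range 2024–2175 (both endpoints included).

Multiples of 4 in [2024,2175]: 38.
Of those, multiples of 100: 1 (not leap unless ÷400).
Multiples of 400: 0.
Leap years = 38 − 1 + 0 = 37.

37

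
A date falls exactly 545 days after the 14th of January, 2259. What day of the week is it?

Thursday

Jan 14, 2259 is a Friday.
545 mod 7 = 6, so 545 days after a Friday is Friday + 6 = Thursday.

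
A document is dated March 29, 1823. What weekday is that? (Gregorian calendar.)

Saturday

January 1, 1823 is a Wednesday.
Jan 1, 1823 → Feb 1, 1823: 31 days (January has 31).
Feb 1, 1823 → Mar 1, 1823: 28 days (February has 28).
Mar 1, 1823 → Mar 29, 1823: 28 days.
Total: 87 days.
87 mod 7 = 3, so Wednesday + 3 = Saturday.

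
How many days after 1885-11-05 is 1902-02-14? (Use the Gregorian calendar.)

5944

Nov 5, 1885 → Nov 5, 1886: 365 days.
Nov 5, 1886 → Nov 5, 1887: 365 days.
Nov 5, 1887 → Nov 5, 1888: 366 days (Feb 29, 1888 is in that span).
Nov 5, 1888 → Nov 5, 1889: 365 days.
Nov 5, 1889 → Nov 5, 1890: 365 days.
Nov 5, 1890 → Nov 5, 1891: 365 days.
Nov 5, 1891 → Nov 5, 1892: 366 days (Feb 29, 1892 is in that span).
Nov 5, 1892 → Nov 5, 1893: 365 days.
Nov 5, 1893 → Nov 5, 1894: 365 days.
Nov 5, 1894 → Nov 5, 1895: 365 days.
Nov 5, 1895 → Nov 5, 1896: 366 days (Feb 29, 1896 is in that span).
Nov 5, 1896 → Nov 5, 1897: 365 days.
Nov 5, 1897 → Nov 5, 1898: 365 days.
Nov 5, 1898 → Nov 5, 1899: 365 days.
Nov 5, 1899 → Nov 5, 1900: 365 days.
Nov 5, 1900 → Nov 5, 1901: 365 days.
Nov 5, 1901 → Dec 5, 1901: 30 days (November has 30).
Dec 5, 1901 → Jan 5, 1902: 31 days (December has 31).
Jan 5, 1902 → Feb 5, 1902: 31 days (January has 31).
Feb 5, 1902 → Feb 14, 1902: 9 days.
Total: 5944 days.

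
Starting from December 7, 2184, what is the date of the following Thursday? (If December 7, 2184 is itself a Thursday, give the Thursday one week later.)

Dec 7, 2184 is a Tuesday.
From Tuesday to the next Thursday is 2 days.
Dec 7, 2184 + 2 = Dec 9, 2184.

December 9, 2184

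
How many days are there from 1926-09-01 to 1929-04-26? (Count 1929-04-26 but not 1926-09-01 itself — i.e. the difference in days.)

968

Sep 1, 1926 → Sep 1, 1927: 365 days.
Sep 1, 1927 → Sep 1, 1928: 366 days (Feb 29, 1928 is in that span).
Sep 1, 1928 → Oct 1, 1928: 30 days (September has 30).
Oct 1, 1928 → Nov 1, 1928: 31 days (October has 31).
Nov 1, 1928 → Dec 1, 1928: 30 days (November has 30).
Dec 1, 1928 → Jan 1, 1929: 31 days (December has 31).
Jan 1, 1929 → Feb 1, 1929: 31 days (January has 31).
Feb 1, 1929 → Mar 1, 1929: 28 days (February has 28).
Mar 1, 1929 → Apr 1, 1929: 31 days (March has 31).
Apr 1, 1929 → Apr 26, 1929: 25 days.
Total: 968 days.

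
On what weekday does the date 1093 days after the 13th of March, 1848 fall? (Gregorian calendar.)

Tuesday

First find the weekday of Mar 13, 1848. Doomsday rule: the anchor day for the 1800s is Friday. For year 48: 48÷12 = 4 r 0, and 0÷4 = 0, so 4+0+0 = 4.
Friday + 4 ≡ Tuesday — that's 1848's doomsday.
In March the doomsday date is Mar 14.
Mar 13 is 1 day before Mar 14; 1 mod 7 = 1, so Tuesday − 1 = Monday.
1093 mod 7 = 1, so 1093 days after a Monday is Monday + 1 = Tuesday.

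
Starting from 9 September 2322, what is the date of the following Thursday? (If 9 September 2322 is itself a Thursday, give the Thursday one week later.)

September 14, 2322

Sep 9, 2322 is a Saturday.
From Saturday to the next Thursday is 5 days.
Sep 9, 2322 + 5 = Sep 14, 2322.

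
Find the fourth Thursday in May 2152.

May 1, 2152 is a Monday.
The first Thursday is therefore May 4 (3 days later).
The fourth Thursday is 4 + 3×7 = May 25.

May 25, 2152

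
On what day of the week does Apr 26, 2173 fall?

Doomsday rule: the anchor day for the 2100s is Sunday. For year 73: 73÷12 = 6 r 1, and 1÷4 = 0, so 6+1+0 = 7.
Sunday + 7 ≡ Sunday — that's 2173's doomsday.
In April the doomsday date is Apr 4.
Apr 26 is 22 days after Apr 4; 22 mod 7 = 1, so Sunday + 1 = Monday.

Monday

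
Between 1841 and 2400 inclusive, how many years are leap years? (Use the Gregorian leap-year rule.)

136

Multiples of 4 in [1841,2400]: 140.
Of those, multiples of 100: 6 (not leap unless ÷400).
Multiples of 400: 2.
Leap years = 140 − 6 + 2 = 136.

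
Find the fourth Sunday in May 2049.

May 23, 2049

May 1, 2049 is a Saturday.
The first Sunday is therefore May 2 (1 days later).
The fourth Sunday is 2 + 3×7 = May 23.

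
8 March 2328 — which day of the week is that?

Doomsday rule: the anchor day for the 2300s is Wednesday. For year 28: 28÷12 = 2 r 4, and 4÷4 = 1, so 2+4+1 = 7.
Wednesday + 7 ≡ Wednesday — that's 2328's doomsday.
In March the doomsday date is Mar 14.
Mar 8 is 6 days before Mar 14; 6 mod 7 = 6, so Wednesday − 6 = Thursday.

Thursday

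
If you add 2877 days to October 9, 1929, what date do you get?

August 25, 1937

+365 (one year) → Oct 9, 1930 (2512 left).
+365 (one year) → Oct 9, 1931 (2147 left).
+366 (one year; includes Feb 29, 1932) → Oct 9, 1932 (1781 left).
+365 (one year) → Oct 9, 1933 (1416 left).
+365 (one year) → Oct 9, 1934 (1051 left).
+365 (one year) → Oct 9, 1935 (686 left).
+366 (one year; includes Feb 29, 1936) → Oct 9, 1936 (320 left).
Oct has 31 days: +23 → Nov 1, 1936 (297 left).
Nov has 30 days: +30 → Dec 1, 1936 (267 left).
Dec has 31 days: +31 → Jan 1, 1937 (236 left).
Jan has 31 days: +31 → Feb 1, 1937 (205 left).
Feb has 28 days: +28 → Mar 1, 1937 (177 left).
Mar has 31 days: +31 → Apr 1, 1937 (146 left).
Apr has 30 days: +30 → May 1, 1937 (116 left).
May has 31 days: +31 → Jun 1, 1937 (85 left).
Jun has 30 days: +30 → Jul 1, 1937 (55 left).
Jul has 31 days: +31 → Aug 1, 1937 (24 left).
+24 → Aug 25, 1937.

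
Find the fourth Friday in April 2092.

April 25, 2092

April 1, 2092 is a Tuesday.
The first Friday is therefore April 4 (3 days later).
The fourth Friday is 4 + 3×7 = April 25.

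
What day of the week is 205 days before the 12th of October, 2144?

Saturday

Oct 12, 2144 is a Monday.
205 mod 7 = 2, so 205 days before a Monday is Monday − 2 = Saturday.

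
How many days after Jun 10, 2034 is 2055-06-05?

Jun 10, 2034 → Jun 10, 2035: 365 days.
Jun 10, 2035 → Jun 10, 2036: 366 days (Feb 29, 2036 is in that span).
Jun 10, 2036 → Jun 10, 2037: 365 days.
Jun 10, 2037 → Jun 10, 2038: 365 days.
Jun 10, 2038 → Jun 10, 2039: 365 days.
Jun 10, 2039 → Jun 10, 2040: 366 days (Feb 29, 2040 is in that span).
Jun 10, 2040 → Jun 10, 2041: 365 days.
Jun 10, 2041 → Jun 10, 2042: 365 days.
Jun 10, 2042 → Jun 10, 2043: 365 days.
Jun 10, 2043 → Jun 10, 2044: 366 days (Feb 29, 2044 is in that span).
Jun 10, 2044 → Jun 10, 2045: 365 days.
Jun 10, 2045 → Jun 10, 2046: 365 days.
Jun 10, 2046 → Jun 10, 2047: 365 days.
Jun 10, 2047 → Jun 10, 2048: 366 days (Feb 29, 2048 is in that span).
Jun 10, 2048 → Jun 10, 2049: 365 days.
Jun 10, 2049 → Jun 10, 2050: 365 days.
Jun 10, 2050 → Jun 10, 2051: 365 days.
Jun 10, 2051 → Jun 10, 2052: 366 days (Feb 29, 2052 is in that span).
Jun 10, 2052 → Jun 10, 2053: 365 days.
Jun 10, 2053 → Jun 10, 2054: 365 days.
Jun 10, 2054 → Jul 10, 2054: 30 days (June has 30).
Jul 10, 2054 → Aug 10, 2054: 31 days (July has 31).
Aug 10, 2054 → Sep 10, 2054: 31 days (August has 31).
Sep 10, 2054 → Oct 10, 2054: 30 days (September has 30).
Oct 10, 2054 → Nov 10, 2054: 31 days (October has 31).
Nov 10, 2054 → Dec 10, 2054: 30 days (November has 30).
Dec 10, 2054 → Jan 10, 2055: 31 days (December has 31).
Jan 10, 2055 → Feb 10, 2055: 31 days (January has 31).
Feb 10, 2055 → Mar 10, 2055: 28 days (February has 28).
Mar 10, 2055 → Apr 10, 2055: 31 days (March has 31).
Apr 10, 2055 → May 10, 2055: 30 days (April has 30).
May 10, 2055 → Jun 5, 2055: 26 days.
Total: 7665 days.

7665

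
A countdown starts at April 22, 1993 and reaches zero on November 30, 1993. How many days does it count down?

222

Apr 22, 1993 → May 22, 1993: 30 days (April has 30).
May 22, 1993 → Jun 22, 1993: 31 days (May has 31).
Jun 22, 1993 → Jul 22, 1993: 30 days (June has 30).
Jul 22, 1993 → Aug 22, 1993: 31 days (July has 31).
Aug 22, 1993 → Sep 22, 1993: 31 days (August has 31).
Sep 22, 1993 → Oct 22, 1993: 30 days (September has 30).
Oct 22, 1993 → Nov 22, 1993: 31 days (October has 31).
Nov 22, 1993 → Nov 30, 1993: 8 days.
Total: 222 days.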